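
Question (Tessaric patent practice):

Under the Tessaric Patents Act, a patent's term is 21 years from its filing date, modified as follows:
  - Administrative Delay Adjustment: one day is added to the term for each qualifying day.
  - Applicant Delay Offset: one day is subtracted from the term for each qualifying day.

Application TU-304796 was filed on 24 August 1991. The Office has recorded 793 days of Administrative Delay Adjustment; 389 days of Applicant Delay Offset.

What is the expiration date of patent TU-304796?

Base term: filing date + 21 years → 24 August 2012.
Administrative Delay Adjustment: +793 days → 26 October 2014.
Applicant Delay Offset: −389 days → 2 October 2013.

2013-10-02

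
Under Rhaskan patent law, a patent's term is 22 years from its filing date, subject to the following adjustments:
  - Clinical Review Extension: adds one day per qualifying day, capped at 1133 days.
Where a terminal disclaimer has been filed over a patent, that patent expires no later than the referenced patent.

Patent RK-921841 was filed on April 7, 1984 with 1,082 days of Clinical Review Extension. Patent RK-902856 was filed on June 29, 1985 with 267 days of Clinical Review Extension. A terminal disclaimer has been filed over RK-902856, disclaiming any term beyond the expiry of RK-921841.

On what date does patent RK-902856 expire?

March 22, 2008

Natural term of RK-902856:
  Base: filing + 22 years → 29 June 2007.
  Clinical Review Extension: 267 days (within the 1133-day cap) → +267 days → 22 March 2008.
Expiry of referenced patent RK-921841:
  Base: filing + 22 years → 7 April 2006.
  Clinical Review Extension: 1082 days (within the 1133-day cap) → +1082 days → 24 March 2009.
Terminal disclaimer: RK-902856 expires on the earlier of 22 March 2008 and 24 March 2009.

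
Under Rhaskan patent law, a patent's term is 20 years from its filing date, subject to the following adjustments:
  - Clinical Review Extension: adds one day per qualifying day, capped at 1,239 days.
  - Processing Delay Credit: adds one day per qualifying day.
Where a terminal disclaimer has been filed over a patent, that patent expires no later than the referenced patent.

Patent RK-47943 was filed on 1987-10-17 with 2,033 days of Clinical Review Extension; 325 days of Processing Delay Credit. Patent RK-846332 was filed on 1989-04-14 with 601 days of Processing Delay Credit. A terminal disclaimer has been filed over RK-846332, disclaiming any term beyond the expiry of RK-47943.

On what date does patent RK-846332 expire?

December 6, 2010

Natural term of RK-846332:
  Base: filing + 20 years → 14 April 2009.
  Processing Delay Credit: +601 days → 6 December 2010.
Expiry of referenced patent RK-47943:
  Base: filing + 20 years → 17 October 2007.
  Clinical Review Extension: 2033 days claimed exceeds the 1239-day cap, so +1239 days → 9 March 2011.
  Processing Delay Credit: +325 days → 28 January 2012.
Terminal disclaimer: RK-846332 expires on the earlier of 6 December 2010 and 28 January 2012.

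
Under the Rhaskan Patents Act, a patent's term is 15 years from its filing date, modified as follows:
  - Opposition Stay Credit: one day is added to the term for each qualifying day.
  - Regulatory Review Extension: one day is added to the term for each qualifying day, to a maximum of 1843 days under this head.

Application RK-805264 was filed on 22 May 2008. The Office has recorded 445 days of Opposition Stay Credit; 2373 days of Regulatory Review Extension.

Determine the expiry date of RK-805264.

Base term: filing date + 15 years → 22 May 2023.
Opposition Stay Credit: +445 days → 9 August 2024.
Regulatory Review Extension: 2373 days claimed exceeds the 1843-day cap, so +1843 days → 26 August 2029.

2029-08-26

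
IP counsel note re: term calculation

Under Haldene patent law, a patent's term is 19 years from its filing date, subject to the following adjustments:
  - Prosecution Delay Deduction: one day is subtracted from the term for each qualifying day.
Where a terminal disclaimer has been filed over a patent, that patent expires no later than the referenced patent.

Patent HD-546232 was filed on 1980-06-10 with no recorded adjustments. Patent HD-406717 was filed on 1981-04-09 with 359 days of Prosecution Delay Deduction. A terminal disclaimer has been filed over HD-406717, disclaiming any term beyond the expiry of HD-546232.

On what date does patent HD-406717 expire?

Natural term of HD-406717:
  Base: filing + 19 years → 9 April 2000.
  Prosecution Delay Deduction: −359 days → 16 April 1999.
Expiry of referenced patent HD-546232:
  Base: filing + 19 years → 10 June 1999.
Terminal disclaimer: HD-406717 expires on the earlier of 16 April 1999 and 10 June 1999.

1999-04-16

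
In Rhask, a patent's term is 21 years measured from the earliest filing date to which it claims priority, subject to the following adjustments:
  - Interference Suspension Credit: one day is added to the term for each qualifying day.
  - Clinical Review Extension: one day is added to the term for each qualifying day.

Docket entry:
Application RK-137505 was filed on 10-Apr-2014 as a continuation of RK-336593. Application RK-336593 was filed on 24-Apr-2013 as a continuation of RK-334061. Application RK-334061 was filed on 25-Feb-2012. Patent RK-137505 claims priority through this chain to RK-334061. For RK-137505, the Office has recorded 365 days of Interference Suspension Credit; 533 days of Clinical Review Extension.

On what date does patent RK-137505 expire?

2035-08-12

Earliest priority filing: 25 February 2012.
Base term: 25 February 2012 + 21 years → 25 February 2033.
Interference Suspension Credit: +365 days → 25 February 2034.
Clinical Review Extension: +533 days → 12 August 2035.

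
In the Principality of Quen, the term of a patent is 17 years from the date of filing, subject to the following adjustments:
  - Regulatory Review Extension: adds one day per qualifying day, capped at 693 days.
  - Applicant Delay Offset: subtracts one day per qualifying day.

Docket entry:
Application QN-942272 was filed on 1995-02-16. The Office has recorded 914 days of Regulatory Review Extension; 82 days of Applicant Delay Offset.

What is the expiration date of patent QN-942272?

2013-10-19

Base term: filing date + 17 years → 16 February 2012.
Regulatory Review Extension: 914 days claimed exceeds the 693-day cap, so +693 days → 9 January 2014.
Applicant Delay Offset: −82 days → 19 October 2013.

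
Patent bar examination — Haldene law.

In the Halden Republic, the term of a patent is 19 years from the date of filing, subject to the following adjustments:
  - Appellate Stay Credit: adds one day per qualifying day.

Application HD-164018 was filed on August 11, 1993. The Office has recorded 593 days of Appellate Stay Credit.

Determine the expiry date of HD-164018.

Base term: filing date + 19 years → 11 August 2012.
Appellate Stay Credit: +593 days → 27 March 2014.

2014-03-27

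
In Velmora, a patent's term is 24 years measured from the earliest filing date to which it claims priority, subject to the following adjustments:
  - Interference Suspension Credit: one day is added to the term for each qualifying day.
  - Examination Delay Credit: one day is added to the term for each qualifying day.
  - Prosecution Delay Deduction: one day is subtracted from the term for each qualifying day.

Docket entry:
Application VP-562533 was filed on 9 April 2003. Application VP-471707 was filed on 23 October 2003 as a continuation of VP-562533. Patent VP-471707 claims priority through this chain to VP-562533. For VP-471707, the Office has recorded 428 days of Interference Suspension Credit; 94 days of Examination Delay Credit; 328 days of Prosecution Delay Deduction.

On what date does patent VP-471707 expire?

Earliest priority filing: 9 April 2003.
Base term: 9 April 2003 + 24 years → 9 April 2027.
Interference Suspension Credit: +428 days → 10 June 2028.
Examination Delay Credit: +94 days → 12 September 2028.
Prosecution Delay Deduction: −328 days → 20 October 2027.

October 20, 2027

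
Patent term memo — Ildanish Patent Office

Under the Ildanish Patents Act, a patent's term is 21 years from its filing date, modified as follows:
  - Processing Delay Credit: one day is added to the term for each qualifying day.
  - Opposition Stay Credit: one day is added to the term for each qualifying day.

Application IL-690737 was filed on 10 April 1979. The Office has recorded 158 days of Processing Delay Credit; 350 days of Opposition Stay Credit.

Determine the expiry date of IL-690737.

August 31, 2001

Base term: filing date + 21 years → 10 April 2000.
Processing Delay Credit: +158 days → 15 September 2000.
Opposition Stay Credit: +350 days → 31 August 2001.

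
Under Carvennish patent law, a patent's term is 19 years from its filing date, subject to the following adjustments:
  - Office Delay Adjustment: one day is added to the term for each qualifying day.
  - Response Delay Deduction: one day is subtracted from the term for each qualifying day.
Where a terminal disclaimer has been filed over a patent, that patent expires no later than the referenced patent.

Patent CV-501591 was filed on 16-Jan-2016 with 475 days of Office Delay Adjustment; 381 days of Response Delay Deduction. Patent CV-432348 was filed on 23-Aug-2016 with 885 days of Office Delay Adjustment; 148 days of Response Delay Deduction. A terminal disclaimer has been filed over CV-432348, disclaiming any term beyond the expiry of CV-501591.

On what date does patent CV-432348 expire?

Natural term of CV-432348:
  Base: filing + 19 years → 23 August 2035.
  Office Delay Adjustment: +885 days → 24 January 2038.
  Response Delay Deduction: −148 days → 29 August 2037.
Expiry of referenced patent CV-501591:
  Base: filing + 19 years → 16 January 2035.
  Office Delay Adjustment: +475 days → 5 May 2036.
  Response Delay Deduction: −381 days → 20 April 2035.
Terminal disclaimer: CV-432348 expires on the earlier of 29 August 2037 and 20 April 2035.

2035-04-20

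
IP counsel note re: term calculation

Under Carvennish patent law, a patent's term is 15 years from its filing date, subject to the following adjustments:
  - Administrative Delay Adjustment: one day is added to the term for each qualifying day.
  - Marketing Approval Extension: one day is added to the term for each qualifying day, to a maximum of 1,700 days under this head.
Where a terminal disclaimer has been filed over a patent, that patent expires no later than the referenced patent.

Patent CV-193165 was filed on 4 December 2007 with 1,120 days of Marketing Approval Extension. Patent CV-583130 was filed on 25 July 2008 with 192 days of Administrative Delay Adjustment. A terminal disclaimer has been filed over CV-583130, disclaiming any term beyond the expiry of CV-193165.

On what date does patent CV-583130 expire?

2024-02-02

Natural term of CV-583130:
  Base: filing + 15 years → 25 July 2023.
  Administrative Delay Adjustment: +192 days → 2 February 2024.
Expiry of referenced patent CV-193165:
  Base: filing + 15 years → 4 December 2022.
  Marketing Approval Extension: 1120 days (within the 1700-day cap) → +1120 days → 28 December 2025.
Terminal disclaimer: CV-583130 expires on the earlier of 2 February 2024 and 28 December 2025.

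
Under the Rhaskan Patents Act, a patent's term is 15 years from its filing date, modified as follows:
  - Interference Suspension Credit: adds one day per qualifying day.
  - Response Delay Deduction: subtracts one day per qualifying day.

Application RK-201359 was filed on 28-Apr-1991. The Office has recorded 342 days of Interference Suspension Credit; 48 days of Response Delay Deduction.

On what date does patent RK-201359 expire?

2007-02-16

Base term: filing date + 15 years → 28 April 2006.
Interference Suspension Credit: +342 days → 5 April 2007.
Response Delay Deduction: −48 days → 16 February 2007.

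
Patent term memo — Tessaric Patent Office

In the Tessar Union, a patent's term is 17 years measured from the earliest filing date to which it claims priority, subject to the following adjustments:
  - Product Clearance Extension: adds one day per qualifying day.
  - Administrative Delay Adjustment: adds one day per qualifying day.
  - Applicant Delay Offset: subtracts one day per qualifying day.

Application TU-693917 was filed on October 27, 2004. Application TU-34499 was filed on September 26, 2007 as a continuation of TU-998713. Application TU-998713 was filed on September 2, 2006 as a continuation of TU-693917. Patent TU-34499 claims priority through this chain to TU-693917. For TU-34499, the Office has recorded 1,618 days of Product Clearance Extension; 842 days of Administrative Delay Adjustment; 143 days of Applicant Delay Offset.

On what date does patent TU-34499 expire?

March 1, 2028

Earliest priority filing: 27 October 2004.
Base term: 27 October 2004 + 17 years → 27 October 2021.
Product Clearance Extension: +1618 days → 2 April 2026.
Administrative Delay Adjustment: +842 days → 22 July 2028.
Applicant Delay Offset: −143 days → 1 March 2028.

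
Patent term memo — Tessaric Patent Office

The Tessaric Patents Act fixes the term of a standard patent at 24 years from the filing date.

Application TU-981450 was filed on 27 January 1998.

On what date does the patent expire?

January 27, 2022

Filing date + 24 years → 27 January 2022.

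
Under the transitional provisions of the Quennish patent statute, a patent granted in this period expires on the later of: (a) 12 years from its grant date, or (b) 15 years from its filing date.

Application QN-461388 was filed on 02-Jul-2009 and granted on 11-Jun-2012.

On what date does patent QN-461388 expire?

(a) grant + 12 years → 11 June 2024.
(b) filing + 15 years → 2 July 2024.
Later of the two: 2 July 2024.

July 2, 2024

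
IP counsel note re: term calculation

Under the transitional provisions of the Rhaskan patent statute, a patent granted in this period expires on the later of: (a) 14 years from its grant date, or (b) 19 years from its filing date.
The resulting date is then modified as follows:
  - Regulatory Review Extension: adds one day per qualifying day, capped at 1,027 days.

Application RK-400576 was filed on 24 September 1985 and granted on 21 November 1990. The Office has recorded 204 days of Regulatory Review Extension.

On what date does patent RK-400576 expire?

June 13, 2005

(a) grant + 14 years → 21 November 2004.
(b) filing + 19 years → 24 September 2004.
Later of the two: 21 November 2004.
Regulatory Review Extension: 204 days (within the 1027-day cap) → +204 days → 13 June 2005.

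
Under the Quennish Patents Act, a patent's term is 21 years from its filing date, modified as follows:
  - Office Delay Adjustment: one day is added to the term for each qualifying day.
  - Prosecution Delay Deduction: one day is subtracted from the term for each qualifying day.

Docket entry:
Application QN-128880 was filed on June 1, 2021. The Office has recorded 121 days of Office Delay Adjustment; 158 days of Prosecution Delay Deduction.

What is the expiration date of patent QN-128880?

Base term: filing date + 21 years → 1 June 2042.
Office Delay Adjustment: +121 days → 30 September 2042.
Prosecution Delay Deduction: −158 days → 25 April 2042.

April 25, 2042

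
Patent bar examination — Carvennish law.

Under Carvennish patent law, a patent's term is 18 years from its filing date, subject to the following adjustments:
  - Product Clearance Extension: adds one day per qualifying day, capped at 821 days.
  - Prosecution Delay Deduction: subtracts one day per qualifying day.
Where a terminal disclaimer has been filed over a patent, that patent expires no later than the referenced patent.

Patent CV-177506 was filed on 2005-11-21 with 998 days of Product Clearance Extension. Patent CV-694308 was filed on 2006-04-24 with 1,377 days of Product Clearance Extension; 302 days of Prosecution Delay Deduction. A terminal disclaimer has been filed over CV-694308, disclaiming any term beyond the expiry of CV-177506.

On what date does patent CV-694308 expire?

September 25, 2025

Natural term of CV-694308:
  Base: filing + 18 years → 24 April 2024.
  Product Clearance Extension: 1377 days claimed exceeds the 821-day cap, so +821 days → 24 July 2026.
  Prosecution Delay Deduction: −302 days → 25 September 2025.
Expiry of referenced patent CV-177506:
  Base: filing + 18 years → 21 November 2023.
  Product Clearance Extension: 998 days claimed exceeds the 821-day cap, so +821 days → 19 February 2026.
Terminal disclaimer: CV-694308 expires on the earlier of 25 September 2025 and 19 February 2026.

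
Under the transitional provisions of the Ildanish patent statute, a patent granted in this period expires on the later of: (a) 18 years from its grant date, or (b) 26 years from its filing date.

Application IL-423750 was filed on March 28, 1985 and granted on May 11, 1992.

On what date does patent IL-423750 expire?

March 28, 2011

(a) grant + 18 years → 11 May 2010.
(b) filing + 26 years → 28 March 2011.
Later of the two: 28 March 2011.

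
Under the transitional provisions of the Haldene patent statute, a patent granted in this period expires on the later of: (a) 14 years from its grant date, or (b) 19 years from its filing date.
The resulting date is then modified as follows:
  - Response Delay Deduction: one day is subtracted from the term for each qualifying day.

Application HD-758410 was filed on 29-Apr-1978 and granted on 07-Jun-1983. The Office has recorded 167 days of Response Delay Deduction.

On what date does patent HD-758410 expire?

1996-12-22

(a) grant + 14 years → 7 June 1997.
(b) filing + 19 years → 29 April 1997.
Later of the two: 7 June 1997.
Response Delay Deduction: −167 days → 22 December 1996.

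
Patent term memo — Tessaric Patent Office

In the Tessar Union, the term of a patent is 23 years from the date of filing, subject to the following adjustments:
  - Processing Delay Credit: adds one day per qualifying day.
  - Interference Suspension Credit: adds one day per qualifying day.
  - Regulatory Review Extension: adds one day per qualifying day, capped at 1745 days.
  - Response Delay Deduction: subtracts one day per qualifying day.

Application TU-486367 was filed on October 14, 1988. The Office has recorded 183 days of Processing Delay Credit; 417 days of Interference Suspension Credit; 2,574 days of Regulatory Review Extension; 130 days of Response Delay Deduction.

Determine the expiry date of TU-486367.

November 6, 2017

Base term: filing date + 23 years → 14 October 2011.
Processing Delay Credit: +183 days → 14 April 2012.
Interference Suspension Credit: +417 days → 5 June 2013.
Regulatory Review Extension: 2574 days claimed exceeds the 1745-day cap, so +1745 days → 16 March 2018.
Response Delay Deduction: −130 days → 6 November 2017.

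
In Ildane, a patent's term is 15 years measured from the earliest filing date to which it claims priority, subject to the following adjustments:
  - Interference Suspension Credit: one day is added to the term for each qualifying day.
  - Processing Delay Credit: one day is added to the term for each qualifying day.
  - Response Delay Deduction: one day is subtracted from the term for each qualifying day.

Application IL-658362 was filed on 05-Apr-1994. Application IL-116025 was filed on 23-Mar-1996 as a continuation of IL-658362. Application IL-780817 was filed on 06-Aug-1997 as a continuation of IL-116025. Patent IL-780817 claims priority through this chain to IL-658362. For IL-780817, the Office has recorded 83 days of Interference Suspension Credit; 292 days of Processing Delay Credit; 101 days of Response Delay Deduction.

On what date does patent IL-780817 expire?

January 4, 2010

Earliest priority filing: 5 April 1994.
Base term: 5 April 1994 + 15 years → 5 April 2009.
Interference Suspension Credit: +83 days → 27 June 2009.
Processing Delay Credit: +292 days → 15 April 2010.
Response Delay Deduction: −101 days → 4 January 2010.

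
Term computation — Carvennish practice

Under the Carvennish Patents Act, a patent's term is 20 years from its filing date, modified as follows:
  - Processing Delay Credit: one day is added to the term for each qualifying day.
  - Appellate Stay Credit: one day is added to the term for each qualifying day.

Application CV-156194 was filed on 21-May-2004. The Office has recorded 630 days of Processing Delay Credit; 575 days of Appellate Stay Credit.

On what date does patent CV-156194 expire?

September 8, 2027

Base term: filing date + 20 years → 21 May 2024.
Processing Delay Credit: +630 days → 10 February 2026.
Appellate Stay Credit: +575 days → 8 September 2027.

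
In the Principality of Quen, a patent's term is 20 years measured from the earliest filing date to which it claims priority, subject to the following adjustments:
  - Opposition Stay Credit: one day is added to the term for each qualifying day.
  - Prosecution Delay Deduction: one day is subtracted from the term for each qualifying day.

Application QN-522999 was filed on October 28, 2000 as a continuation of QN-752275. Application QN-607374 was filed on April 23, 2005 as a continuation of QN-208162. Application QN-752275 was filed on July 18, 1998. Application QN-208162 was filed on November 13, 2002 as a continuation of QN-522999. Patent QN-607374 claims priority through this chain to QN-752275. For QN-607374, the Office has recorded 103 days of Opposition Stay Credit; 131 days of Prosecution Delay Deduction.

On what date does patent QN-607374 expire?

Earliest priority filing: 18 July 1998.
Base term: 18 July 1998 + 20 years → 18 July 2018.
Opposition Stay Credit: +103 days → 29 October 2018.
Prosecution Delay Deduction: −131 days → 20 June 2018.

2018-06-20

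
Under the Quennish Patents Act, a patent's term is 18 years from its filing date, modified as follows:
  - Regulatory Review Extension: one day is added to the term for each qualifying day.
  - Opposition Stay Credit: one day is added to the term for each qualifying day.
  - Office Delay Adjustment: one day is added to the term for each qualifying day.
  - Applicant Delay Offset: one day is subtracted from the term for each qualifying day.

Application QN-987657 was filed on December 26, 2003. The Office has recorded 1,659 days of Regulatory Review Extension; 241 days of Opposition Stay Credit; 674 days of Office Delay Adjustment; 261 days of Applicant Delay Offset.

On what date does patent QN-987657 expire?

2028-04-26

Base term: filing date + 18 years → 26 December 2021.
Regulatory Review Extension: +1659 days → 12 July 2026.
Opposition Stay Credit: +241 days → 10 March 2027.
Office Delay Adjustment: +674 days → 12 January 2029.
Applicant Delay Offset: −261 days → 26 April 2028.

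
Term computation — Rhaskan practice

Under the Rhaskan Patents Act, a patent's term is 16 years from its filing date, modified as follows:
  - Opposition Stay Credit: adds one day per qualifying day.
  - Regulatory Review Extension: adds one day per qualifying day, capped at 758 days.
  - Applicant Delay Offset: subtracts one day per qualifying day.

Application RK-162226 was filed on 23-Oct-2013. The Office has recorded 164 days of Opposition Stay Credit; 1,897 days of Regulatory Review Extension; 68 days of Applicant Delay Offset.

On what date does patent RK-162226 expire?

February 24, 2032

Base term: filing date + 16 years → 23 October 2029.
Opposition Stay Credit: +164 days → 5 April 2030.
Regulatory Review Extension: 1897 days claimed exceeds the 758-day cap, so +758 days → 2 May 2032.
Applicant Delay Offset: −68 days → 24 February 2032.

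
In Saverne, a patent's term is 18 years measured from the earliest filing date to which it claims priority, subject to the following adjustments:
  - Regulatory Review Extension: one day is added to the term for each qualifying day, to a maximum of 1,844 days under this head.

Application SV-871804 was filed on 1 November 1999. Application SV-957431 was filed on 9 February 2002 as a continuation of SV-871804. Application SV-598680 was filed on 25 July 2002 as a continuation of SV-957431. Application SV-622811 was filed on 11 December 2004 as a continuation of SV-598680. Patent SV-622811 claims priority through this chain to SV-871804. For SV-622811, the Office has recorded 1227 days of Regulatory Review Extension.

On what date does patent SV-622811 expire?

Earliest priority filing: 1 November 1999.
Base term: 1 November 1999 + 18 years → 1 November 2017.
Regulatory Review Extension: 1227 days (within the 1844-day cap) → +1227 days → 12 March 2021.

2021-03-12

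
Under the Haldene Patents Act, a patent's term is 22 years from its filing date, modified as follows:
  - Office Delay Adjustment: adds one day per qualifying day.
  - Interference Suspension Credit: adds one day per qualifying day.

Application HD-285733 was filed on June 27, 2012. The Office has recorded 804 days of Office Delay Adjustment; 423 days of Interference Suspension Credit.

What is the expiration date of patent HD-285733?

Base term: filing date + 22 years → 27 June 2034.
Office Delay Adjustment: +804 days → 8 September 2036.
Interference Suspension Credit: +423 days → 5 November 2037.

November 5, 2037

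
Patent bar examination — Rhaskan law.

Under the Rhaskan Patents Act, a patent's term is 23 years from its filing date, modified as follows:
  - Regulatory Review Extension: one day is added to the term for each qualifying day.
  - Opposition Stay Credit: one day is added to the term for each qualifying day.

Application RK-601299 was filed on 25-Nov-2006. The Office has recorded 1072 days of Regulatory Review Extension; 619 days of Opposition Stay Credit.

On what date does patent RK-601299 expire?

July 13, 2034

Base term: filing date + 23 years → 25 November 2029.
Regulatory Review Extension: +1072 days → 1 November 2032.
Opposition Stay Credit: +619 days → 13 July 2034.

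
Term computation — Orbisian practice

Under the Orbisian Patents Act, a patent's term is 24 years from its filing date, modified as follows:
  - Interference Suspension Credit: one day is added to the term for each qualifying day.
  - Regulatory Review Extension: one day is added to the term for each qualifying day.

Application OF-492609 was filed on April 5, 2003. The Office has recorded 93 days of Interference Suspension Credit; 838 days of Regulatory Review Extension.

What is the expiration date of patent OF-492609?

Base term: filing date + 24 years → 5 April 2027.
Interference Suspension Credit: +93 days → 7 July 2027.
Regulatory Review Extension: +838 days → 22 October 2029.

2029-10-22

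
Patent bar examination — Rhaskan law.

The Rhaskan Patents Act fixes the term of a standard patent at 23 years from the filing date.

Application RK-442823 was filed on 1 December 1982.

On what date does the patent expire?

Filing date + 23 years → 1 December 2005.

2005-12-01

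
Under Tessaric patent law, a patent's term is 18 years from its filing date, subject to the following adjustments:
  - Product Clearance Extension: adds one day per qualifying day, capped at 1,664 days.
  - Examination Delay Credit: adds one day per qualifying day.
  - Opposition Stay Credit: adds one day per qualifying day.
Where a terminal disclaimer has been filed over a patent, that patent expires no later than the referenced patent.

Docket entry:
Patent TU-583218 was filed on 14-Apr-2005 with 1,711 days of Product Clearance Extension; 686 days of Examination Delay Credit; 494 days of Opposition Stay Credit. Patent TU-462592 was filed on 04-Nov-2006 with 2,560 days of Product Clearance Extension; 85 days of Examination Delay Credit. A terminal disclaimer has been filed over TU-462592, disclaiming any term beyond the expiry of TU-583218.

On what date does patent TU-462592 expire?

August 19, 2029

Natural term of TU-462592:
  Base: filing + 18 years → 4 November 2024.
  Product Clearance Extension: 2560 days claimed exceeds the 1664-day cap, so +1664 days → 26 May 2029.
  Examination Delay Credit: +85 days → 19 August 2029.
Expiry of referenced patent TU-583218:
  Base: filing + 18 years → 14 April 2023.
  Product Clearance Extension: 1711 days claimed exceeds the 1664-day cap, so +1664 days → 3 November 2027.
  Examination Delay Credit: +686 days → 19 September 2029.
  Opposition Stay Credit: +494 days → 26 January 2031.
Terminal disclaimer: TU-462592 expires on the earlier of 19 August 2029 and 26 January 2031.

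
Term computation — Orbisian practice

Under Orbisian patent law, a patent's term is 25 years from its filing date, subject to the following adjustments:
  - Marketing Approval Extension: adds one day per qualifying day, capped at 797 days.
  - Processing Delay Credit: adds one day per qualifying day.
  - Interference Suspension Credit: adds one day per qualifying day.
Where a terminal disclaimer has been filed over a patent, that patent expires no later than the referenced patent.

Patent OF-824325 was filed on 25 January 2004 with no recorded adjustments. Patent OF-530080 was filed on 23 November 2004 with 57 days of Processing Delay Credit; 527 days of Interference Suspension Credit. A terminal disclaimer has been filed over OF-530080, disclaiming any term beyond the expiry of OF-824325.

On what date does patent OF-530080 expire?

January 25, 2029

Natural term of OF-530080:
  Base: filing + 25 years → 23 November 2029.
  Processing Delay Credit: +57 days → 19 January 2030.
  Interference Suspension Credit: +527 days → 30 June 2031.
Expiry of referenced patent OF-824325:
  Base: filing + 25 years → 25 January 2029.
Terminal disclaimer: OF-530080 expires on the earlier of 30 June 2031 and 25 January 2029.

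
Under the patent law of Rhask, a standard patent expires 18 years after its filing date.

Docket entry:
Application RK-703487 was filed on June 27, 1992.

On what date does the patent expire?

Filing date + 18 years → 27 June 2010.

June 27, 2010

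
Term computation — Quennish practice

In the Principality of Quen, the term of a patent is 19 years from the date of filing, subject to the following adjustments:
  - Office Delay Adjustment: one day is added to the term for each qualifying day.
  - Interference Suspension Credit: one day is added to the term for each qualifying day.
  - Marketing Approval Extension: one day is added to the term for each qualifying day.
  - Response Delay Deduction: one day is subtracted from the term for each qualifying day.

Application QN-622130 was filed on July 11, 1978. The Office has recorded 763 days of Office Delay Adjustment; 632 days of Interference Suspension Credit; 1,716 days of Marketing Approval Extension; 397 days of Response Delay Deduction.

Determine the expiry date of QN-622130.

Base term: filing date + 19 years → 11 July 1997.
Office Delay Adjustment: +763 days → 13 August 1999.
Interference Suspension Credit: +632 days → 6 May 2001.
Marketing Approval Extension: +1716 days → 16 January 2006.
Response Delay Deduction: −397 days → 15 December 2004.

2004-12-15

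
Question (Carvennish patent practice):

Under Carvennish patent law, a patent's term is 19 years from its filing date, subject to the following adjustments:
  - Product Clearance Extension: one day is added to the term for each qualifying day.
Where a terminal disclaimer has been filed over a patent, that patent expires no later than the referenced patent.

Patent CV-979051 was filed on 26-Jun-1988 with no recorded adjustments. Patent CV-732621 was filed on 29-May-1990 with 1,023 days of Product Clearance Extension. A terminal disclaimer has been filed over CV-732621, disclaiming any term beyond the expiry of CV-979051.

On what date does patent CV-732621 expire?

2007-06-26

Natural term of CV-732621:
  Base: filing + 19 years → 29 May 2009.
  Product Clearance Extension: +1023 days → 17 March 2012.
Expiry of referenced patent CV-979051:
  Base: filing + 19 years → 26 June 2007.
Terminal disclaimer: CV-732621 expires on the earlier of 17 March 2012 and 26 June 2007.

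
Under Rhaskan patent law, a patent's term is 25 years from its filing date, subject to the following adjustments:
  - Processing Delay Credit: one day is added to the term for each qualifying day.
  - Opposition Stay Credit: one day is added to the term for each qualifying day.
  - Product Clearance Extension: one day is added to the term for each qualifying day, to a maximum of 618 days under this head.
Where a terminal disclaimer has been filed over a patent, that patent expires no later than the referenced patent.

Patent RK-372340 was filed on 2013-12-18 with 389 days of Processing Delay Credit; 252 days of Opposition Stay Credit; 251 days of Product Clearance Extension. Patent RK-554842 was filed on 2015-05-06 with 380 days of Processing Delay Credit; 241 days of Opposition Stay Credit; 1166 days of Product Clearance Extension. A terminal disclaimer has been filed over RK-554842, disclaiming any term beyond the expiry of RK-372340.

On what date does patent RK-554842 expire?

Natural term of RK-554842:
  Base: filing + 25 years → 6 May 2040.
  Processing Delay Credit: +380 days → 21 May 2041.
  Opposition Stay Credit: +241 days → 17 January 2042.
  Product Clearance Extension: 1166 days claimed exceeds the 618-day cap, so +618 days → 27 September 2043.
Expiry of referenced patent RK-372340:
  Base: filing + 25 years → 18 December 2038.
  Processing Delay Credit: +389 days → 11 January 2040.
  Opposition Stay Credit: +252 days → 19 September 2040.
  Product Clearance Extension: 251 days (within the 618-day cap) → +251 days → 28 May 2041.
Terminal disclaimer: RK-554842 expires on the earlier of 27 September 2043 and 28 May 2041.

2041-05-28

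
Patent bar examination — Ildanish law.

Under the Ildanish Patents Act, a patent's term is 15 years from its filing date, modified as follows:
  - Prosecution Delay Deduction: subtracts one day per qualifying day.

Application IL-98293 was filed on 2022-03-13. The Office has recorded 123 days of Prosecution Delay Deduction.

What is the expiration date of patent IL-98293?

November 10, 2036

Base term: filing date + 15 years → 13 March 2037.
Prosecution Delay Deduction: −123 days → 10 November 2036.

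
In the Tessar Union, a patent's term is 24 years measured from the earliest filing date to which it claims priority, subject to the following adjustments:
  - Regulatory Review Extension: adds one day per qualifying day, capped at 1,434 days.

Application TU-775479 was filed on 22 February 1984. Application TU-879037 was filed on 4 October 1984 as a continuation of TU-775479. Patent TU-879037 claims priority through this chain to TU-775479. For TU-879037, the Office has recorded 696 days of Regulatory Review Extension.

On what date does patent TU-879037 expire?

Earliest priority filing: 22 February 1984.
Base term: 22 February 1984 + 24 years → 22 February 2008.
Regulatory Review Extension: 696 days (within the 1434-day cap) → +696 days → 18 January 2010.

2010-01-18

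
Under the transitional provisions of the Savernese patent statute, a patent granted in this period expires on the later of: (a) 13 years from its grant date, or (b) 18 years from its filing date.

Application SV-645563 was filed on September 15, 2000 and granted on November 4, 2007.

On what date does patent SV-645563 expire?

November 4, 2020

(a) grant + 13 years → 4 November 2020.
(b) filing + 18 years → 15 September 2018.
Later of the two: 4 November 2020.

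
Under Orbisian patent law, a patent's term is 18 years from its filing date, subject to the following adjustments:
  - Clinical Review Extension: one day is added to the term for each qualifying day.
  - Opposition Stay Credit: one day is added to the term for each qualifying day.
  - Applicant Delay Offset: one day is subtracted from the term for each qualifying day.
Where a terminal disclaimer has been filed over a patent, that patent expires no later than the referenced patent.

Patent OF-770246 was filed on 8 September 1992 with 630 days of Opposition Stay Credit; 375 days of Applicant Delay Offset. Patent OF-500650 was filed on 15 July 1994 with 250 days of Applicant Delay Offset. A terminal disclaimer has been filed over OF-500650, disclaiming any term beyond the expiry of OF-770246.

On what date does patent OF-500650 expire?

Natural term of OF-500650:
  Base: filing + 18 years → 15 July 2012.
  Applicant Delay Offset: −250 days → 8 November 2011.
Expiry of referenced patent OF-770246:
  Base: filing + 18 years → 8 September 2010.
  Opposition Stay Credit: +630 days → 30 May 2012.
  Applicant Delay Offset: −375 days → 21 May 2011.
Terminal disclaimer: OF-500650 expires on the earlier of 8 November 2011 and 21 May 2011.

2011-05-21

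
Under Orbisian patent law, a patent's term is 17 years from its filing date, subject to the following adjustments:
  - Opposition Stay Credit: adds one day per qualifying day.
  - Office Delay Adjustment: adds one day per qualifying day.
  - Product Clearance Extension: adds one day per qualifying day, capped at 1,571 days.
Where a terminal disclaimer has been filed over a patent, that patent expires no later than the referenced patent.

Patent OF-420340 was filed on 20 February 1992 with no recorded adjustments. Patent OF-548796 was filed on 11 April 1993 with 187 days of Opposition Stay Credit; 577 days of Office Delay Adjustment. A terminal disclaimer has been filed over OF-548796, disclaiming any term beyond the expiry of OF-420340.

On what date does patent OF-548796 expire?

2009-02-20

Natural term of OF-548796:
  Base: filing + 17 years → 11 April 2010.
  Opposition Stay Credit: +187 days → 15 October 2010.
  Office Delay Adjustment: +577 days → 14 May 2012.
Expiry of referenced patent OF-420340:
  Base: filing + 17 years → 20 February 2009.
Terminal disclaimer: OF-548796 expires on the earlier of 14 May 2012 and 20 February 2009.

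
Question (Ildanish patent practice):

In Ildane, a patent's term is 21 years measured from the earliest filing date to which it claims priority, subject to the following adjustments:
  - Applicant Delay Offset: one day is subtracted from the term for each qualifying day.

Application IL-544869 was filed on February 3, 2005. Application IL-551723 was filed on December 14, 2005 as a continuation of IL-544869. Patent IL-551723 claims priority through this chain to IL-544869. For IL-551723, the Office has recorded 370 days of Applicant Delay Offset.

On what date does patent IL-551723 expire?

Earliest priority filing: 3 February 2005.
Base term: 3 February 2005 + 21 years → 3 February 2026.
Applicant Delay Offset: −370 days → 29 January 2025.

January 29, 2025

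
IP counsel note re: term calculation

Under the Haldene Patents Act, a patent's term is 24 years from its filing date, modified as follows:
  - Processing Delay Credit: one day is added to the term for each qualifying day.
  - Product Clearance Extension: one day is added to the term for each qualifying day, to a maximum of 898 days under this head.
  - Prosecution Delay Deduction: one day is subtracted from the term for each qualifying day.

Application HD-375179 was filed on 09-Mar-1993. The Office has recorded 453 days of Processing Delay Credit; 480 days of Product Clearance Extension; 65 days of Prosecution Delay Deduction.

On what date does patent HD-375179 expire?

2019-07-25

Base term: filing date + 24 years → 9 March 2017.
Processing Delay Credit: +453 days → 5 June 2018.
Product Clearance Extension: 480 days (within the 898-day cap) → +480 days → 28 September 2019.
Prosecution Delay Deduction: −65 days → 25 July 2019.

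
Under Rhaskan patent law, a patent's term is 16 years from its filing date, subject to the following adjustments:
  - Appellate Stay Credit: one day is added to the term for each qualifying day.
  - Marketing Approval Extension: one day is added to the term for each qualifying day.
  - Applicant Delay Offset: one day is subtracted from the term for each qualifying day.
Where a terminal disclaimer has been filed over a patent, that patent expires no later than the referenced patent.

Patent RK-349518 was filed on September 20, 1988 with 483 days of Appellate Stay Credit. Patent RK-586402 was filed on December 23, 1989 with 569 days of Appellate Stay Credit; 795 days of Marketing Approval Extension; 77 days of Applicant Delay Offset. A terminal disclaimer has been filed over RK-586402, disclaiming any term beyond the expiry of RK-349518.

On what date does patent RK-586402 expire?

January 16, 2006

Natural term of RK-586402:
  Base: filing + 16 years → 23 December 2005.
  Appellate Stay Credit: +569 days → 15 July 2007.
  Marketing Approval Extension: +795 days → 17 September 2009.
  Applicant Delay Offset: −77 days → 2 July 2009.
Expiry of referenced patent RK-349518:
  Base: filing + 16 years → 20 September 2004.
  Appellate Stay Credit: +483 days → 16 January 2006.
Terminal disclaimer: RK-586402 expires on the earlier of 2 July 2009 and 16 January 2006.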